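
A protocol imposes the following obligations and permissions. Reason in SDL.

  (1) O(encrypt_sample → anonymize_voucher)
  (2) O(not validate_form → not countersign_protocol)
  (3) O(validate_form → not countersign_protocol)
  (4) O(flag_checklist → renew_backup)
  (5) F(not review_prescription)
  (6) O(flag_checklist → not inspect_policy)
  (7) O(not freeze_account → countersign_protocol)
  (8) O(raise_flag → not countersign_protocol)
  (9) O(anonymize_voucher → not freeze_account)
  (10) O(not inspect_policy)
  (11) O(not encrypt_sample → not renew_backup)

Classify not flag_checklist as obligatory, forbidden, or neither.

Premises 3 and 2 are O(validate_form → not countersign_protocol) and O(not validate_form → not countersign_protocol); every ideal world satisfies validate_form or not validate_form, so in either case not countersign_protocol holds — hence O(not countersign_protocol).
Premise 7, O(not freeze_account → countersign_protocol), contraposes to O(not countersign_protocol → freeze_account); with O(not countersign_protocol) we get O(freeze_account).
The contrapositive of premise 9 (O(anonymize_voucher → not freeze_account)) is O(freeze_account → not anonymize_voucher), and O(freeze_account) is already established, so O(not anonymize_voucher).
Premise 1 is O(encrypt_sample → anonymize_voucher); contrapositively O(not anonymize_voucher → not encrypt_sample). Since O(not anonymize_voucher) holds, K gives O(not encrypt_sample).
With premise 11, O(not encrypt_sample → not renew_backup), the K-axiom yields O(not renew_backup).
Premise 4, O(flag_checklist → renew_backup), contraposes to O(not renew_backup → not flag_checklist); with O(not renew_backup) we get O(not flag_checklist).
Premises 5, 6, 8, 10 do not contribute to this derivation.
Hence not flag_checklist is obligatory.

Obligatory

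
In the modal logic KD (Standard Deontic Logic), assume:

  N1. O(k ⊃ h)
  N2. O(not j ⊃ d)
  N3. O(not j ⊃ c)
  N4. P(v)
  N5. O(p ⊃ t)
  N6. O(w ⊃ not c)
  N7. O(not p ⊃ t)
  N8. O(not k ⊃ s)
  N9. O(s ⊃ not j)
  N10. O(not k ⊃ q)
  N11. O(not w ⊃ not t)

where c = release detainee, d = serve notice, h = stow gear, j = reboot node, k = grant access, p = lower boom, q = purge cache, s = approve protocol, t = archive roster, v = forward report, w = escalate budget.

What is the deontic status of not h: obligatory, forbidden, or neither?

Premises 5 and 7 are O(p ⊃ t) and O(not p ⊃ t); every ideal world satisfies p or not p, so in either case t holds — hence O(t).
Premise 11 is O(not w ⊃ not t); contrapositively O(t ⊃ w). Since O(t) holds, K gives O(w).
From O(w) and premise 6, O(w ⊃ not c), we obtain O(not c).
The contrapositive of premise 3 (O(not j ⊃ c)) is O(not c ⊃ j), and O(not c) is already established, so O(j).
Premise 9 is O(s ⊃ not j); contrapositively O(j ⊃ not s). Since O(j) holds, K gives O(not s).
Premise 8 is O(not k ⊃ s); contrapositively O(not s ⊃ k). Since O(not s) holds, K gives O(k).
Premise 1 is O(k ⊃ h); since O(k), deontic closure gives O(h).
Premises 2, 4, 10 do not contribute to this derivation.
Thus O(h), which is F(not h): not h is forbidden.

Forbidden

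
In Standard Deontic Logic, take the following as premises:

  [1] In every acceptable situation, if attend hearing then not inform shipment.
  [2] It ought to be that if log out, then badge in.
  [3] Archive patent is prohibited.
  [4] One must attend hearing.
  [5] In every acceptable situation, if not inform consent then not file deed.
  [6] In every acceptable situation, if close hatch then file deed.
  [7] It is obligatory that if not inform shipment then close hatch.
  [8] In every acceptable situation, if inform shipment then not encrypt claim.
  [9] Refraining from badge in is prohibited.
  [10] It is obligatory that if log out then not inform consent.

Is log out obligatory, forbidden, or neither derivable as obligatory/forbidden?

Forbidden

Premise 4 states O(attend_hearing) outright.
With premise 1, O(attend_hearing → ¬inform_shipment), the K-axiom yields O(¬inform_shipment).
From O(¬inform_shipment) and premise 7, O(¬inform_shipment → close_hatch), we obtain O(close_hatch).
From O(close_hatch) and premise 6, O(close_hatch → file_deed), we obtain O(file_deed).
The contrapositive of premise 5 (O(¬inform_consent → ¬file_deed)) is O(file_deed → inform_consent), and O(file_deed) is already established, so O(inform_consent).
Premise 10, O(log_out → ¬inform_consent), contraposes to O(inform_consent → ¬log_out); with O(inform_consent) we get O(¬log_out).
Premises 2, 3, 8, 9 do not contribute to this derivation.
Thus O(¬log_out), which is F(log_out): log_out is forbidden.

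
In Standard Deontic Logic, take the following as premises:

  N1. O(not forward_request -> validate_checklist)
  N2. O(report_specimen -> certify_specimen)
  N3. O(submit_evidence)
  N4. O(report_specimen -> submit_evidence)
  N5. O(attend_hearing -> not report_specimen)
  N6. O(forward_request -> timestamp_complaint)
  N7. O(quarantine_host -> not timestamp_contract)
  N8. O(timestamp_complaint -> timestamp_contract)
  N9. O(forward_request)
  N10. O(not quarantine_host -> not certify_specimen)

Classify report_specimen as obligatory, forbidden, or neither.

Premise 9 gives O(forward_request).
With premise 6, O(forward_request -> timestamp_complaint), the K-axiom yields O(timestamp_complaint).
From O(timestamp_complaint) and premise 8, O(timestamp_complaint -> timestamp_contract), we obtain O(timestamp_contract).
The contrapositive of premise 7 (O(quarantine_host -> not timestamp_contract)) is O(timestamp_contract -> not quarantine_host), and O(timestamp_contract) is already established, so O(not quarantine_host).
With premise 10, O(not quarantine_host -> not certify_specimen), the K-axiom yields O(not certify_specimen).
Premise 2, O(report_specimen -> certify_specimen), contraposes to O(not certify_specimen -> not report_specimen); with O(not certify_specimen) we get O(not report_specimen).
Premises 1, 3, 4, 5 do not contribute to this derivation.
Thus O(not report_specimen), which is F(report_specimen): report_specimen is forbidden.

Forbidden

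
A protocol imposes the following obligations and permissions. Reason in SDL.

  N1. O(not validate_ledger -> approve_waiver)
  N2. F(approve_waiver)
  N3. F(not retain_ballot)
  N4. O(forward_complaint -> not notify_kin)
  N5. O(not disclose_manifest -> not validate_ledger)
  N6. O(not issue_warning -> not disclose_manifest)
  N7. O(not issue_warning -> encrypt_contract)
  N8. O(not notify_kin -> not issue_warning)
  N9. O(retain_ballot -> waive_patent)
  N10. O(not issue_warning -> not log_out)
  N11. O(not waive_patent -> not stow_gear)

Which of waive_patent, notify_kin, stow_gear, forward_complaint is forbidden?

forward_complaint

F(approve_waiver) at premise 2 means O(not approve_waiver).
The contrapositive of premise 1 (O(not validate_ledger -> approve_waiver)) is O(not approve_waiver -> validate_ledger), and O(not approve_waiver) is already established, so O(validate_ledger).
Premise 5, O(not disclose_manifest -> not validate_ledger), contraposes to O(validate_ledger -> disclose_manifest); with O(validate_ledger) we get O(disclose_manifest).
Premise 6, O(not issue_warning -> not disclose_manifest), contraposes to O(disclose_manifest -> issue_warning); with O(disclose_manifest) we get O(issue_warning).
Premise 8, O(not notify_kin -> not issue_warning), contraposes to O(issue_warning -> notify_kin); with O(issue_warning) we get O(notify_kin).
The contrapositive of premise 4 (O(forward_complaint -> not notify_kin)) is O(notify_kin -> not forward_complaint), and O(notify_kin) is already established, so O(not forward_complaint).
So O(not forward_complaint) holds, i.e. forward_complaint is forbidden. None of the other listed options is forbidden under the premises.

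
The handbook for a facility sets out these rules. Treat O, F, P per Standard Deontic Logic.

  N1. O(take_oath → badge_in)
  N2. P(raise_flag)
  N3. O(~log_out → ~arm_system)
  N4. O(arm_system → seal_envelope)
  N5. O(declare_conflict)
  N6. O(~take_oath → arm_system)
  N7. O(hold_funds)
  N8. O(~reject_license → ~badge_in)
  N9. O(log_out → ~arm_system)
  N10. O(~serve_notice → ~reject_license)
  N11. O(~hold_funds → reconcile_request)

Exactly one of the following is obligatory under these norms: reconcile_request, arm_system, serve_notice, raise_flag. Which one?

Premises 3 and 9 are O(~log_out → ~arm_system) and O(log_out → ~arm_system); every ideal world satisfies ~log_out or log_out, so in either case ~arm_system holds — hence O(~arm_system).
The contrapositive of premise 6 (O(~take_oath → arm_system)) is O(~arm_system → take_oath), and O(~arm_system) is already established, so O(take_oath).
Applying K to premise 1 (O(take_oath → badge_in)) and O(take_oath) yields O(badge_in).
The contrapositive of premise 8 (O(~reject_license → ~badge_in)) is O(badge_in → reject_license), and O(badge_in) is already established, so O(reject_license).
Premise 10, O(~serve_notice → ~reject_license), contraposes to O(reject_license → serve_notice); with O(reject_license) we get O(serve_notice).
So O(serve_notice) holds — serve_notice is obligatory. None of the other listed options is made obligatory by any chain of premises.

serve_notice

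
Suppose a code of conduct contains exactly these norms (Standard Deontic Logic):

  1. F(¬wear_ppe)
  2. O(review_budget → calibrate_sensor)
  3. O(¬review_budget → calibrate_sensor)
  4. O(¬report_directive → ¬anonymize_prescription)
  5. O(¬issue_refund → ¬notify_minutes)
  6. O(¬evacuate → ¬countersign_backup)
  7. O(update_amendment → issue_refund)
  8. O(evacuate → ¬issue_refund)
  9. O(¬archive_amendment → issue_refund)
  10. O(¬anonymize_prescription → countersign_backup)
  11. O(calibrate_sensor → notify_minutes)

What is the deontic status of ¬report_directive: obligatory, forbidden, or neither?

Premises 3 and 2 cover both cases: O(¬review_budget → calibrate_sensor) and O(review_budget → calibrate_sensor). Since ¬review_budget ∨ review_budget is a tautology, O(calibrate_sensor) follows.
With premise 11, O(calibrate_sensor → notify_minutes), the K-axiom yields O(notify_minutes).
The contrapositive of premise 5 (O(¬issue_refund → ¬notify_minutes)) is O(notify_minutes → issue_refund), and O(notify_minutes) is already established, so O(issue_refund).
Premise 8, O(evacuate → ¬issue_refund), contraposes to O(issue_refund → ¬evacuate); with O(issue_refund) we get O(¬evacuate).
Premise 6 is O(¬evacuate → ¬countersign_backup); since O(¬evacuate), deontic closure gives O(¬countersign_backup).
Premise 10 is O(¬anonymize_prescription → countersign_backup); contrapositively O(¬countersign_backup → anonymize_prescription). Since O(¬countersign_backup) holds, K gives O(anonymize_prescription).
Premise 4 is O(¬report_directive → ¬anonymize_prescription); contrapositively O(anonymize_prescription → report_directive). Since O(anonymize_prescription) holds, K gives O(report_directive).
Premises 1, 7, 9 do not contribute to this derivation.
Thus O(report_directive), which is F(¬report_directive): ¬report_directive is forbidden.

Forbidden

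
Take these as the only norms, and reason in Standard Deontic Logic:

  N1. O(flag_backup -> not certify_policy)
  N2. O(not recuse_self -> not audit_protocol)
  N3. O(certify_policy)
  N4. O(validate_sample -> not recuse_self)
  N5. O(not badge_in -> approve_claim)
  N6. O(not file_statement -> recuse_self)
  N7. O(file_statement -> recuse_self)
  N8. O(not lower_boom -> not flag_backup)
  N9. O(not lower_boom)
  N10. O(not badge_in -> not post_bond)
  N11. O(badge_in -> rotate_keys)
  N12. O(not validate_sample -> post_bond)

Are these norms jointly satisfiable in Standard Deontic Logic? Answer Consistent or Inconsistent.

Premise 1 is O(flag_backup -> not certify_policy), but O(flag_backup) is not derivable from the premises, so it does not yield O(not certify_policy).
So O(not certify_policy) is not derivable, and the apparent clash with O(certify_policy) does not arise.
A world satisfying every obligation exists (e.g. approve_claim=false, audit_protocol=false, badge_in=true, certify_policy=true, file_statement=false, flag_backup=false, lower_boom=false, post_bond=true, recuse_self=true, rotate_keys=true, validate_sample=false); no atom is both obligatory and forbidden, so the set is consistent.

Consistent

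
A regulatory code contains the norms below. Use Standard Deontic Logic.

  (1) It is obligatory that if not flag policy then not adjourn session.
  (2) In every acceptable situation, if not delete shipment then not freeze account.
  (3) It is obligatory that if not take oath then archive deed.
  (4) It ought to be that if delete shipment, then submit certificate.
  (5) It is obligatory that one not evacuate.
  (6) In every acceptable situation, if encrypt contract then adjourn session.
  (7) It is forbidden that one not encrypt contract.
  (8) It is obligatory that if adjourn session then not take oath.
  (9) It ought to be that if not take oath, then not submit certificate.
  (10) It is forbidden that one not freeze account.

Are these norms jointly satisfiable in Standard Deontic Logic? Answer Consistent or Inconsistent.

Premise 10, F(¬freeze_account), is equivalent to O(freeze_account).
The contrapositive of premise 2 (O(¬delete_shipment → ¬freeze_account)) is O(freeze_account → delete_shipment), and O(freeze_account) is already established, so O(delete_shipment).
Premise 4 is O(delete_shipment → submit_certificate); since O(delete_shipment), deontic closure gives O(submit_certificate).
Premise 9 is O(¬take_oath → ¬submit_certificate); contrapositively O(submit_certificate → take_oath). Since O(submit_certificate) holds, K gives O(take_oath).
The contrapositive of premise 8 (O(adjourn_session → ¬take_oath)) is O(take_oath → ¬adjourn_session), and O(take_oath) is already established, so O(¬adjourn_session).
Premise 6, O(encrypt_contract → adjourn_session), contraposes to O(¬adjourn_session → ¬encrypt_contract); with O(¬adjourn_session) we get O(¬encrypt_contract).
However, F(¬encrypt_contract) at premise 7 amounts to O(encrypt_contract).
We now have both O(¬encrypt_contract) and O(encrypt_contract) — encrypt_contract is simultaneously obligatory and forbidden, violating the D-axiom.

Inconsistent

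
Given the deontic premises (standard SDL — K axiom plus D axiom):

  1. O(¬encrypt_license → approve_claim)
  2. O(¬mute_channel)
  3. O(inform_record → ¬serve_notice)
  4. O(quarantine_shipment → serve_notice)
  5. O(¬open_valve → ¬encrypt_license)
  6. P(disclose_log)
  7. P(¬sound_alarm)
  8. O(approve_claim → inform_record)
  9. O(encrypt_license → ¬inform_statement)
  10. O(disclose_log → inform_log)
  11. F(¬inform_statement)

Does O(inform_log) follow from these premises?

Premise 10 is O(disclose_log → inform_log), but O(disclose_log) is not derivable from the premises (the permission P(disclose_log) asserts only ¬O(¬disclose_log), not O(disclose_log)), so it does not yield O(inform_log).
No other premise forces O(inform_log). An ideal world satisfying every premise can still have inform_log false, so O(inform_log) is not derivable.

No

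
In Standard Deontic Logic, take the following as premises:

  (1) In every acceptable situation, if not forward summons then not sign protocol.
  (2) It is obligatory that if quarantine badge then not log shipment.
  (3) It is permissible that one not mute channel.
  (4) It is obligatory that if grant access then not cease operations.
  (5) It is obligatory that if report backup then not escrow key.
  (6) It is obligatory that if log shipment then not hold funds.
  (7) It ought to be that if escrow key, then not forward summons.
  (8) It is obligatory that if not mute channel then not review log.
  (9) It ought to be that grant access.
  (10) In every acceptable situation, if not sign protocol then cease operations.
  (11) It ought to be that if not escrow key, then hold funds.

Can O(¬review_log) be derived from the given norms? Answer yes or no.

No

Premise 8 is O(¬mute_channel → ¬review_log), but O(¬mute_channel) is not derivable from the premises (the permission P(¬mute_channel) asserts only ¬O(mute_channel), not O(¬mute_channel)), so it does not yield O(¬review_log).
No other premise forces O(¬review_log). An ideal world satisfying every premise can still have ¬review_log false, so O(¬review_log) is not derivable.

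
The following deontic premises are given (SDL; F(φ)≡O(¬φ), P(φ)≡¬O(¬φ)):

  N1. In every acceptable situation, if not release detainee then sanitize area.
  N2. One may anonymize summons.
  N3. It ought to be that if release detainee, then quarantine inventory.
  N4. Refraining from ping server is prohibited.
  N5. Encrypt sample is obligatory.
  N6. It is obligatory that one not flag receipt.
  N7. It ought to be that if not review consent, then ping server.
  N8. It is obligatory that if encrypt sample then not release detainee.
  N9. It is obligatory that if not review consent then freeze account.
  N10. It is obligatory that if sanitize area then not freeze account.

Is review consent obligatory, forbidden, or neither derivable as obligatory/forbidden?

Premise 5 gives O(encrypt_sample).
From O(encrypt_sample) and premise 8, O(encrypt_sample → ¬release_detainee), we obtain O(¬release_detainee).
Premise 1 is O(¬release_detainee → sanitize_area); since O(¬release_detainee), deontic closure gives O(sanitize_area).
Premise 10 is O(sanitize_area → ¬freeze_account); since O(sanitize_area), deontic closure gives O(¬freeze_account).
The contrapositive of premise 9 (O(¬review_consent → freeze_account)) is O(¬freeze_account → review_consent), and O(¬freeze_account) is already established, so O(review_consent).
Premises 2, 3, 4, 6, 7 do not contribute to this derivation.
Hence review_consent is obligatory.

Obligatory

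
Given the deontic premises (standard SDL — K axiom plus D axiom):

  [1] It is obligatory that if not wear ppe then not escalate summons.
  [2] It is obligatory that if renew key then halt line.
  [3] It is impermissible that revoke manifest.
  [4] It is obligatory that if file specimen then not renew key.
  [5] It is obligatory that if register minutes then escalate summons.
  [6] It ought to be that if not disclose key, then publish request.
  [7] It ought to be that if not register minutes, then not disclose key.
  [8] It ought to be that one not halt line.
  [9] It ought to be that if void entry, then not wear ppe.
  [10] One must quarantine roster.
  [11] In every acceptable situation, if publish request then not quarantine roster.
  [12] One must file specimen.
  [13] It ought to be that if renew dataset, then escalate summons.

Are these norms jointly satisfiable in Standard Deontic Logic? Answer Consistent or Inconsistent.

Premise 2 is O(renew_key → halt_line), but O(renew_key) is not derivable from the premises, so it does not yield O(halt_line).
So O(halt_line) is not derivable, and the apparent clash with O(¬halt_line) does not arise.
A world satisfying every obligation exists (e.g. disclose_key=true, escalate_summons=true, file_specimen=true, halt_line=false, publish_request=false, quarantine_roster=true, register_minutes=true, renew_dataset=false, renew_key=false, revoke_manifest=false, void_entry=false, wear_ppe=true); no atom is both obligatory and forbidden, so the set is consistent.

Consistent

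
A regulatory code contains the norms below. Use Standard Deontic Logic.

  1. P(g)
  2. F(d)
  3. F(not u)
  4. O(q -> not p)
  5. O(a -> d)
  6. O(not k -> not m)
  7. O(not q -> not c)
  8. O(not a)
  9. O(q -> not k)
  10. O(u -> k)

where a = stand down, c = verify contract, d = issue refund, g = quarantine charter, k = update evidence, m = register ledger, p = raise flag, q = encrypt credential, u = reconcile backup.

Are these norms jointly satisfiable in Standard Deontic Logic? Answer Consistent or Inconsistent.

Consistent

Premise 5 is O(a -> d), but O(a) is not derivable from the premises, so it does not yield O(d).
So O(d) is not derivable, and the apparent clash with O(not d) does not arise.
A world satisfying every obligation exists (e.g. a=false, c=false, d=false, g=false, k=true, m=false, p=false, q=false, u=true); no atom is both obligatory and forbidden, so the set is consistent.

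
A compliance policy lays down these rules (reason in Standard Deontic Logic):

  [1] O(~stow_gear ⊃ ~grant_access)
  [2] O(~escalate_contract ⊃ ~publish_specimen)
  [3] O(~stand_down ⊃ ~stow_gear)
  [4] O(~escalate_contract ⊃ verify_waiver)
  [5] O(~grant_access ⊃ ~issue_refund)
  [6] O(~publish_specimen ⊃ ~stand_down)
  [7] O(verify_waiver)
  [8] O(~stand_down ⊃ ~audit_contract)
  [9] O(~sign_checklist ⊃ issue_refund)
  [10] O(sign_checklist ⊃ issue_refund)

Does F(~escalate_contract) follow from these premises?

Premises 9 and 10 are O(~sign_checklist ⊃ issue_refund) and O(sign_checklist ⊃ issue_refund); every ideal world satisfies ~sign_checklist or sign_checklist, so in either case issue_refund holds — hence O(issue_refund).
Premise 5, O(~grant_access ⊃ ~issue_refund), contraposes to O(issue_refund ⊃ grant_access); with O(issue_refund) we get O(grant_access).
Premise 1, O(~stow_gear ⊃ ~grant_access), contraposes to O(grant_access ⊃ stow_gear); with O(grant_access) we get O(stow_gear).
The contrapositive of premise 3 (O(~stand_down ⊃ ~stow_gear)) is O(stow_gear ⊃ stand_down), and O(stow_gear) is already established, so O(stand_down).
The contrapositive of premise 6 (O(~publish_specimen ⊃ ~stand_down)) is O(stand_down ⊃ publish_specimen), and O(stand_down) is already established, so O(publish_specimen).
The contrapositive of premise 2 (O(~escalate_contract ⊃ ~publish_specimen)) is O(publish_specimen ⊃ escalate_contract), and O(publish_specimen) is already established, so O(escalate_contract).
Premises 4, 7, 8 do not contribute to this derivation.
So O(escalate_contract) holds, i.e. F(~escalate_contract). The claim follows.

Yes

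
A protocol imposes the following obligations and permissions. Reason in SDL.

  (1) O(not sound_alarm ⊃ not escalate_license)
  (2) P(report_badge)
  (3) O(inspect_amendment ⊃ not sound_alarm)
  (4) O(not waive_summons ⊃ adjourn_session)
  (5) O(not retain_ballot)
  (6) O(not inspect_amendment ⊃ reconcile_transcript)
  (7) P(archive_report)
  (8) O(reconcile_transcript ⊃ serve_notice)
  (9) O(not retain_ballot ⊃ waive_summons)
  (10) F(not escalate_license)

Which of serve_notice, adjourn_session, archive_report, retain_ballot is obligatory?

serve_notice

Premise 10, F(not escalate_license), is equivalent to O(escalate_license).
The contrapositive of premise 1 (O(not sound_alarm ⊃ not escalate_license)) is O(escalate_license ⊃ sound_alarm), and O(escalate_license) is already established, so O(sound_alarm).
The contrapositive of premise 3 (O(inspect_amendment ⊃ not sound_alarm)) is O(sound_alarm ⊃ not inspect_amendment), and O(sound_alarm) is already established, so O(not inspect_amendment).
Applying K to premise 6 (O(not inspect_amendment ⊃ reconcile_transcript)) and O(not inspect_amendment) yields O(reconcile_transcript).
Premise 8 is O(reconcile_transcript ⊃ serve_notice); since O(reconcile_transcript), deontic closure gives O(serve_notice).
So O(serve_notice) holds — serve_notice is obligatory. None of the other listed options is made obligatory by any chain of premises.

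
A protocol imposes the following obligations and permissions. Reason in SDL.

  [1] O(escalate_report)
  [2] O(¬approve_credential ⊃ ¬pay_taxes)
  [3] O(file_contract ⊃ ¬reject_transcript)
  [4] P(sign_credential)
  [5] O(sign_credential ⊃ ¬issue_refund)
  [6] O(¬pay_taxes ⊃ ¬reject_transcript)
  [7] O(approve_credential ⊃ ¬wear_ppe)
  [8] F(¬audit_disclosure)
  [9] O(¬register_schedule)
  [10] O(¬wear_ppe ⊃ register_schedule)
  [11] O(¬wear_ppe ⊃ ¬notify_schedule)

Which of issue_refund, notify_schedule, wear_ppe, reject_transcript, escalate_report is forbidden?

reject_transcript

Premise 9 states O(¬register_schedule) outright.
Premise 10 is O(¬wear_ppe ⊃ register_schedule); contrapositively O(¬register_schedule ⊃ wear_ppe). Since O(¬register_schedule) holds, K gives O(wear_ppe).
Premise 7, O(approve_credential ⊃ ¬wear_ppe), contraposes to O(wear_ppe ⊃ ¬approve_credential); with O(wear_ppe) we get O(¬approve_credential).
Applying K to premise 2 (O(¬approve_credential ⊃ ¬pay_taxes)) and O(¬approve_credential) yields O(¬pay_taxes).
Premise 6 is O(¬pay_taxes ⊃ ¬reject_transcript); since O(¬pay_taxes), deontic closure gives O(¬reject_transcript).
So O(¬reject_transcript) holds, i.e. reject_transcript is forbidden. None of the other listed options is forbidden under the premises.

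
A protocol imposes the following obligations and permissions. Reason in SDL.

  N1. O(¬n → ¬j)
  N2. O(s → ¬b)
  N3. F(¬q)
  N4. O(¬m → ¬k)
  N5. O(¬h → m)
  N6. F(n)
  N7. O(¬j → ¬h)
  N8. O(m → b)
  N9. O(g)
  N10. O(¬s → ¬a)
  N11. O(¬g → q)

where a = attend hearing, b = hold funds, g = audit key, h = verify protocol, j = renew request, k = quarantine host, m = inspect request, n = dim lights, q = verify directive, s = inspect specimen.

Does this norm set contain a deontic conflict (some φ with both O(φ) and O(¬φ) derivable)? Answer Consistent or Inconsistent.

Consistent

Premise 11 is O(¬g → q); even if O(q) held, inferring O(¬g) would be affirming the consequent — invalid.
So O(¬g) is not derivable, and the apparent clash with O(g) does not arise.
A world satisfying every obligation exists (e.g. a=false, b=true, g=true, h=false, j=false, k=false, m=true, n=false, q=true, s=false); no atom is both obligatory and forbidden, so the set is consistent.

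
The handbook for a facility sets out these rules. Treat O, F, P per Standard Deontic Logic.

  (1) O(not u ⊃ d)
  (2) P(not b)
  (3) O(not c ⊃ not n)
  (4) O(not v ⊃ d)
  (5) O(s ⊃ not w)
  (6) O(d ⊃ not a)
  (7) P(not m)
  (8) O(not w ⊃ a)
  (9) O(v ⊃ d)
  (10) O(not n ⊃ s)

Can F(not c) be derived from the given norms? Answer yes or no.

Yes

By case analysis on not v: premise 4 gives O(not v ⊃ d) and premise 9 gives O(v ⊃ d), so O(d) either way.
Premise 6 is O(d ⊃ not a); since O(d), deontic closure gives O(not a).
Premise 8, O(not w ⊃ a), contraposes to O(not a ⊃ w); with O(not a) we get O(w).
Premise 5, O(s ⊃ not w), contraposes to O(w ⊃ not s); with O(w) we get O(not s).
Premise 10 is O(not n ⊃ s); contrapositively O(not s ⊃ n). Since O(not s) holds, K gives O(n).
Premise 3 is O(not c ⊃ not n); contrapositively O(n ⊃ c). Since O(n) holds, K gives O(c).
Premises 1, 2, 7 do not contribute to this derivation.
So O(c) holds, i.e. F(not c). The claim follows.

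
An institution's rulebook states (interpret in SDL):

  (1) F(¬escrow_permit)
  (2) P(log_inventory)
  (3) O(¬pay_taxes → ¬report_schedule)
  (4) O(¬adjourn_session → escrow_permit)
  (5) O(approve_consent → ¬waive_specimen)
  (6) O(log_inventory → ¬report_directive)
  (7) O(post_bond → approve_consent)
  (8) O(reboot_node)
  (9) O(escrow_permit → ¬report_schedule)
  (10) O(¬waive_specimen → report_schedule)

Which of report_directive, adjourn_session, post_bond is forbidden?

post_bond

Premise 1, F(¬escrow_permit), is equivalent to O(escrow_permit).
Premise 9 is O(escrow_permit → ¬report_schedule); since O(escrow_permit), deontic closure gives O(¬report_schedule).
Premise 10 is O(¬waive_specimen → report_schedule); contrapositively O(¬report_schedule → waive_specimen). Since O(¬report_schedule) holds, K gives O(waive_specimen).
The contrapositive of premise 5 (O(approve_consent → ¬waive_specimen)) is O(waive_specimen → ¬approve_consent), and O(waive_specimen) is already established, so O(¬approve_consent).
Premise 7, O(post_bond → approve_consent), contraposes to O(¬approve_consent → ¬post_bond); with O(¬approve_consent) we get O(¬post_bond).
So O(¬post_bond) holds, i.e. post_bond is forbidden. None of the other listed options is forbidden under the premises.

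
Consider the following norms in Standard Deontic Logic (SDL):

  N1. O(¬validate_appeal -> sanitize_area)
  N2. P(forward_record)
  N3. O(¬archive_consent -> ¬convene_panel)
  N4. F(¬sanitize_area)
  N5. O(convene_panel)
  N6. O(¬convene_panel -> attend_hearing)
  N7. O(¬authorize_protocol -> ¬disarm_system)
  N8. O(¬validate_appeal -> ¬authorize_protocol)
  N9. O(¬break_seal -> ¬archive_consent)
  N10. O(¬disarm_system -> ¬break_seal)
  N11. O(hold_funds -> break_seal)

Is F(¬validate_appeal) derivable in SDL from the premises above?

Yes

Premise 5 states O(convene_panel) outright.
The contrapositive of premise 3 (O(¬archive_consent -> ¬convene_panel)) is O(convene_panel -> archive_consent), and O(convene_panel) is already established, so O(archive_consent).
The contrapositive of premise 9 (O(¬break_seal -> ¬archive_consent)) is O(archive_consent -> break_seal), and O(archive_consent) is already established, so O(break_seal).
Premise 10, O(¬disarm_system -> ¬break_seal), contraposes to O(break_seal -> disarm_system); with O(break_seal) we get O(disarm_system).
Premise 7, O(¬authorize_protocol -> ¬disarm_system), contraposes to O(disarm_system -> authorize_protocol); with O(disarm_system) we get O(authorize_protocol).
The contrapositive of premise 8 (O(¬validate_appeal -> ¬authorize_protocol)) is O(authorize_protocol -> validate_appeal), and O(authorize_protocol) is already established, so O(validate_appeal).
Premises 1, 2, 4, 6, 11 do not contribute to this derivation.
So O(validate_appeal) holds, i.e. F(¬validate_appeal). The claim follows.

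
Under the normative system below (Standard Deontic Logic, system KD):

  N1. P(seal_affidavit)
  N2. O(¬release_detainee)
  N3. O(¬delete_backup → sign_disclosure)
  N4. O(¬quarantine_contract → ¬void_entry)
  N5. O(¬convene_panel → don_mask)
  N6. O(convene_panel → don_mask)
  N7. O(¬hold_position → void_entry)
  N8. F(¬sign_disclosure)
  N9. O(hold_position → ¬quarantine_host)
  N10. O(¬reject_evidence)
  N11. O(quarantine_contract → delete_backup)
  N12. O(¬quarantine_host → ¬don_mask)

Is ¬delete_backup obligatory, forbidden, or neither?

Forbidden

Premises 6 and 5 are O(convene_panel → don_mask) and O(¬convene_panel → don_mask); every ideal world satisfies convene_panel or ¬convene_panel, so in either case don_mask holds — hence O(don_mask).
Premise 12 is O(¬quarantine_host → ¬don_mask); contrapositively O(don_mask → quarantine_host). Since O(don_mask) holds, K gives O(quarantine_host).
The contrapositive of premise 9 (O(hold_position → ¬quarantine_host)) is O(quarantine_host → ¬hold_position), and O(quarantine_host) is already established, so O(¬hold_position).
From O(¬hold_position) and premise 7, O(¬hold_position → void_entry), we obtain O(void_entry).
Premise 4, O(¬quarantine_contract → ¬void_entry), contraposes to O(void_entry → quarantine_contract); with O(void_entry) we get O(quarantine_contract).
With premise 11, O(quarantine_contract → delete_backup), the K-axiom yields O(delete_backup).
Premises 1, 2, 3, 8, 10 do not contribute to this derivation.
Thus O(delete_backup), which is F(¬delete_backup): ¬delete_backup is forbidden.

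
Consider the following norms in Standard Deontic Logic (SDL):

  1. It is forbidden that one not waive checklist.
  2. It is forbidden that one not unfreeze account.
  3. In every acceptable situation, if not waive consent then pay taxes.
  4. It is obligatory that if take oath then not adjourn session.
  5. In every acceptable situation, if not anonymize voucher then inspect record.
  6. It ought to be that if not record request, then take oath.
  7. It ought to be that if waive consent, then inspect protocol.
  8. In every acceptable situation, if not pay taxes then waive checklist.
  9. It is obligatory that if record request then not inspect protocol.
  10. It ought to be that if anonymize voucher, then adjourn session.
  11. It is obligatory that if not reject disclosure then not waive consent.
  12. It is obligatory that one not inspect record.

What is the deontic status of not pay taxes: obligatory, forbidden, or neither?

Premise 12 states O(¬inspect_record) outright.
Premise 5 is O(¬anonymize_voucher → inspect_record); contrapositively O(¬inspect_record → anonymize_voucher). Since O(¬inspect_record) holds, K gives O(anonymize_voucher).
Premise 10 is O(anonymize_voucher → adjourn_session); since O(anonymize_voucher), deontic closure gives O(adjourn_session).
Premise 4, O(take_oath → ¬adjourn_session), contraposes to O(adjourn_session → ¬take_oath); with O(adjourn_session) we get O(¬take_oath).
The contrapositive of premise 6 (O(¬record_request → take_oath)) is O(¬take_oath → record_request), and O(¬take_oath) is already established, so O(record_request).
With premise 9, O(record_request → ¬inspect_protocol), the K-axiom yields O(¬inspect_protocol).
The contrapositive of premise 7 (O(waive_consent → inspect_protocol)) is O(¬inspect_protocol → ¬waive_consent), and O(¬inspect_protocol) is already established, so O(¬waive_consent).
From O(¬waive_consent) and premise 3, O(¬waive_consent → pay_taxes), we obtain O(pay_taxes).
Premises 1, 2, 8, 11 do not contribute to this derivation.
Thus O(pay_taxes), which is F(¬pay_taxes): ¬pay_taxes is forbidden.

Forbidden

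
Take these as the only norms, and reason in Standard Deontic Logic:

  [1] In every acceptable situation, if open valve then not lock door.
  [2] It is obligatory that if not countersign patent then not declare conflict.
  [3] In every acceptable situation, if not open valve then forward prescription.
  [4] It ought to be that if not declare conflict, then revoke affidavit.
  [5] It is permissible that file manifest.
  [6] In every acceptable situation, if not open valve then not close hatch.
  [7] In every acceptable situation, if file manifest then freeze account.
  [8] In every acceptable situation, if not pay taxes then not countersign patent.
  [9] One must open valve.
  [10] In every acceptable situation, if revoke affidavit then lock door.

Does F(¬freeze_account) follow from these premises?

Premise 7 is O(file_manifest → freeze_account), but O(file_manifest) is not derivable from the premises (the permission P(file_manifest) asserts only ¬O(¬file_manifest), not O(file_manifest)), so it does not yield O(freeze_account).
No other premise forces O(freeze_account). An ideal world satisfying every premise can still have ¬freeze_account true, so F(¬freeze_account) is not derivable.

No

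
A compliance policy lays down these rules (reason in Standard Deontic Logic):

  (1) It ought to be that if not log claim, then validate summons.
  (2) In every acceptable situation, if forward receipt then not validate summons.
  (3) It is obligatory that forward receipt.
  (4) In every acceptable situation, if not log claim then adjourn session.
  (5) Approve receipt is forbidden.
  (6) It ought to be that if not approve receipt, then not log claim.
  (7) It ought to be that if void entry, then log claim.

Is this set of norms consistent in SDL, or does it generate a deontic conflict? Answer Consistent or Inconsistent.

Inconsistent

From premise 3 we have O(forward_receipt).
With premise 2, O(forward_receipt → ¬validate_summons), the K-axiom yields O(¬validate_summons).
Premise 1, O(¬log_claim → validate_summons), contraposes to O(¬validate_summons → log_claim); with O(¬validate_summons) we get O(log_claim).
Premise 6, O(¬approve_receipt → ¬log_claim), contraposes to O(log_claim → approve_receipt); with O(log_claim) we get O(approve_receipt).
Yet premise 5 is F(approve_receipt), i.e. O(¬approve_receipt).
We now have both O(approve_receipt) and O(¬approve_receipt) — approve_receipt is simultaneously obligatory and forbidden, violating the D-axiom.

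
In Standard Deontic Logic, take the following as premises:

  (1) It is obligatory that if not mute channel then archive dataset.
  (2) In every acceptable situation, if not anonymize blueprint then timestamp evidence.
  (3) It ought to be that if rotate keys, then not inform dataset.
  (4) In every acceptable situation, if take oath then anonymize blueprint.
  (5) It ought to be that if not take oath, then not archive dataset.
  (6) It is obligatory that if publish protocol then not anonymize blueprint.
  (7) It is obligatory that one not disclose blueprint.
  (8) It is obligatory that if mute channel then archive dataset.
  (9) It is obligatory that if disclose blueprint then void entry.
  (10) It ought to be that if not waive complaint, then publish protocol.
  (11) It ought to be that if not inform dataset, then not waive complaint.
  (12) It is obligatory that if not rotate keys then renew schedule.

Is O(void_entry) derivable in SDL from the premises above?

Premise 9 is O(disclose_blueprint → void_entry), but O(disclose_blueprint) is not derivable from the premises, so it does not yield O(void_entry).
No other premise forces O(void_entry). An ideal world satisfying every premise can still have void_entry false, so O(void_entry) is not derivable.

No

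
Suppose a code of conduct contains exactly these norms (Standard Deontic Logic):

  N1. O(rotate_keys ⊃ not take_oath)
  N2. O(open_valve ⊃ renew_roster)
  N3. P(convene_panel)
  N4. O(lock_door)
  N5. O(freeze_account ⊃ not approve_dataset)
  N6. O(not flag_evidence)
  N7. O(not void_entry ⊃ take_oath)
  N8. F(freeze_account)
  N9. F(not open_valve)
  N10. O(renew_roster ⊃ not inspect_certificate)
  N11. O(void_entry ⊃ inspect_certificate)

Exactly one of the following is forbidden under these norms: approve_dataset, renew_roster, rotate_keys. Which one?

rotate_keys

F(not open_valve) at premise 9 means O(open_valve).
From O(open_valve) and premise 2, O(open_valve ⊃ renew_roster), we obtain O(renew_roster).
With premise 10, O(renew_roster ⊃ not inspect_certificate), the K-axiom yields O(not inspect_certificate).
Premise 11, O(void_entry ⊃ inspect_certificate), contraposes to O(not inspect_certificate ⊃ not void_entry); with O(not inspect_certificate) we get O(not void_entry).
Premise 7 is O(not void_entry ⊃ take_oath); since O(not void_entry), deontic closure gives O(take_oath).
The contrapositive of premise 1 (O(rotate_keys ⊃ not take_oath)) is O(take_oath ⊃ not rotate_keys), and O(take_oath) is already established, so O(not rotate_keys).
So O(not rotate_keys) holds, i.e. rotate_keys is forbidden. None of the other listed options is forbidden under the premises.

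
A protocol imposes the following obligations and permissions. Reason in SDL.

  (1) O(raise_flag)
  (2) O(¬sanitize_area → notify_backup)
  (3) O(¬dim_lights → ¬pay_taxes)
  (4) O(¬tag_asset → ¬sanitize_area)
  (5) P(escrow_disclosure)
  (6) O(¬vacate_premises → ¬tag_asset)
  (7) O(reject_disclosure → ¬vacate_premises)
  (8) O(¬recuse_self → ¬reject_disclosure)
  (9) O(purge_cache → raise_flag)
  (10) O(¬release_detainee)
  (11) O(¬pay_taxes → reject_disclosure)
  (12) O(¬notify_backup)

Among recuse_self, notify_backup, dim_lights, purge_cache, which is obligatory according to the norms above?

Premise 12 gives O(¬notify_backup).
The contrapositive of premise 2 (O(¬sanitize_area → notify_backup)) is O(¬notify_backup → sanitize_area), and O(¬notify_backup) is already established, so O(sanitize_area).
Premise 4, O(¬tag_asset → ¬sanitize_area), contraposes to O(sanitize_area → tag_asset); with O(sanitize_area) we get O(tag_asset).
Premise 6, O(¬vacate_premises → ¬tag_asset), contraposes to O(tag_asset → vacate_premises); with O(tag_asset) we get O(vacate_premises).
Premise 7, O(reject_disclosure → ¬vacate_premises), contraposes to O(vacate_premises → ¬reject_disclosure); with O(vacate_premises) we get O(¬reject_disclosure).
The contrapositive of premise 11 (O(¬pay_taxes → reject_disclosure)) is O(¬reject_disclosure → pay_taxes), and O(¬reject_disclosure) is already established, so O(pay_taxes).
Premise 3 is O(¬dim_lights → ¬pay_taxes); contrapositively O(pay_taxes → dim_lights). Since O(pay_taxes) holds, K gives O(dim_lights).
So O(dim_lights) holds — dim_lights is obligatory. None of the other listed options is made obligatory by any chain of premises.

dim_lights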